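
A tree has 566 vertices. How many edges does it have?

A tree on n vertices always has exactly n - 1 edges.
For n = 566: edges = 566 - 1 = 565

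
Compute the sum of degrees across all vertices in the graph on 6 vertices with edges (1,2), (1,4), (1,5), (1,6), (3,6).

Step 1: Count edges incident to each vertex:
  deg(1) = 4 (neighbors: 2, 4, 5, 6)
  deg(2) = 1 (neighbors: 1)
  deg(3) = 1 (neighbors: 6)
  deg(4) = 1 (neighbors: 1)
  deg(5) = 1 (neighbors: 1)
  deg(6) = 2 (neighbors: 1, 3)

Step 2: Sum all degrees:
  4 + 1 + 1 + 1 + 1 + 2 = 10

Verification: sum of degrees = 2 * |E| = 2 * 5 = 10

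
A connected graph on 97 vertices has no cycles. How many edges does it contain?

A tree on n vertices always has exactly n - 1 edges.
For n = 97: edges = 97 - 1 = 96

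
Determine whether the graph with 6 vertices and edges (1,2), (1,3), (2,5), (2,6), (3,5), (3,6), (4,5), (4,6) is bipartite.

Step 1: Attempt 2-coloring using BFS:
  Start at vertex 1, assign color 0
  Color vertex 2 with color 1 (neighbor of 1)
  Color vertex 3 with color 1 (neighbor of 1)
  Color vertex 5 with color 0 (neighbor of 2)
  Color vertex 6 with color 0 (neighbor of 2)
  Color vertex 4 with color 1 (neighbor of 5)

Step 2: 2-coloring succeeded. No conflicts found.
  Set A (color 0): {1, 5, 6}
  Set B (color 1): {2, 3, 4}

The graph is bipartite with partition {1, 5, 6}, {2, 3, 4}.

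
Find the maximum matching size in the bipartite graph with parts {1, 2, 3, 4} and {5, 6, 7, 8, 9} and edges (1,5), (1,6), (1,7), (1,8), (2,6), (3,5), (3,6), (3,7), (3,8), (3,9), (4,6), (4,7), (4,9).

Step 1: List the neighbors of each left vertex:
  1: 5, 6, 7, 8
  2: 6
  3: 5, 6, 7, 8, 9
  4: 6, 7, 9

Step 2: Greedily match left vertices, then look for augmenting paths:
  Match 1 -- 5
  Match 2 -- 6
  Match 3 -- 7
  Match 4 -- 9
  No augmenting path remains.

Step 3: Verify this is maximum:
  Matching size 4 = min(|L|, |R|) = min(4, 5), which is an upper bound, so this matching is maximum.

Maximum matching: {(1,5), (2,6), (3,7), (4,9)}
Size: 4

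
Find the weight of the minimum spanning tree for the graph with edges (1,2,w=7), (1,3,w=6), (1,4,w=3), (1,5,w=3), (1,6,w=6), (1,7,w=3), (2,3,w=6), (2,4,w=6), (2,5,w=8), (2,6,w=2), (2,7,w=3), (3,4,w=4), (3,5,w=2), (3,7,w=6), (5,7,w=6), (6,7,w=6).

Apply Kruskal's algorithm (sort edges by weight, add if no cycle):

Sorted edges by weight:
  (2,6) w=2
  (3,5) w=2
  (1,7) w=3
  (1,4) w=3
  (1,5) w=3
  (2,7) w=3
  (3,4) w=4
  (1,6) w=6
  (1,3) w=6
  (2,3) w=6
  (2,4) w=6
  (3,7) w=6
  (5,7) w=6
  (6,7) w=6
  (1,2) w=7
  (2,5) w=8

Add edge (2,6) w=2 -- no cycle. Running total: 2
Add edge (3,5) w=2 -- no cycle. Running total: 4
Add edge (1,7) w=3 -- no cycle. Running total: 7
Add edge (1,4) w=3 -- no cycle. Running total: 10
Add edge (1,5) w=3 -- no cycle. Running total: 13
Add edge (2,7) w=3 -- no cycle. Running total: 16

MST edges: (2,6,w=2), (3,5,w=2), (1,7,w=3), (1,4,w=3), (1,5,w=3), (2,7,w=3)
Total MST weight: 2 + 2 + 3 + 3 + 3 + 3 = 16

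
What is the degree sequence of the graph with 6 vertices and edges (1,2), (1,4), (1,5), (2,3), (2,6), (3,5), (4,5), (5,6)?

Step 1: Count edges incident to each vertex:
  deg(1) = 3 (neighbors: 2, 4, 5)
  deg(2) = 3 (neighbors: 1, 3, 6)
  deg(3) = 2 (neighbors: 2, 5)
  deg(4) = 2 (neighbors: 1, 5)
  deg(5) = 4 (neighbors: 1, 3, 4, 6)
  deg(6) = 2 (neighbors: 2, 5)

Step 2: Sort degrees in non-increasing order:
  Degrees: [3, 3, 2, 2, 4, 2] -> sorted: [4, 3, 3, 2, 2, 2]

Degree sequence: [4, 3, 3, 2, 2, 2]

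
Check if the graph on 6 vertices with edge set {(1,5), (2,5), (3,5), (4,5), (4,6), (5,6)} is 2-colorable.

Step 1: Attempt 2-coloring using BFS:
  Start at vertex 1, assign color 0
  Color vertex 5 with color 1 (neighbor of 1)
  Color vertex 2 with color 0 (neighbor of 5)
  Color vertex 3 with color 0 (neighbor of 5)
  Color vertex 4 with color 0 (neighbor of 5)
  Color vertex 6 with color 0 (neighbor of 5)

Step 2: Conflict found! Vertices 4 and 6 are adjacent but have the same color.
This means the graph contains an odd cycle.

The graph is NOT bipartite.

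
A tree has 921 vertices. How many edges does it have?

A tree on n vertices always has exactly n - 1 edges.
For n = 921: edges = 921 - 1 = 920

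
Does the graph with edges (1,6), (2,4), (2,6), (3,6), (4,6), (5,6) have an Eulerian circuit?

Step 1: Find the degree of each vertex:
  deg(1) = 1
  deg(2) = 2
  deg(3) = 1
  deg(4) = 2
  deg(5) = 1
  deg(6) = 5

Step 2: Count vertices with odd degree:
  Odd-degree vertices: 1, 3, 5, 6 (4 total)

Step 3: Apply Euler's theorem:
  - Eulerian circuit exists iff graph is connected and all vertices have even degree
  - Eulerian path exists iff graph is connected and has 0 or 2 odd-degree vertices

Graph has 4 odd-degree vertices (need 0 or 2).
Neither Eulerian path nor Eulerian circuit exists.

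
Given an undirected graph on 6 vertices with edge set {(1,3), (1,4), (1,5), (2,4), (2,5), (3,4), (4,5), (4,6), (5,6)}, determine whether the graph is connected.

Step 1: Build adjacency list from edges:
  1: 3, 4, 5
  2: 4, 5
  3: 1, 4
  4: 1, 2, 3, 5, 6
  5: 1, 2, 4, 6
  6: 4, 5

Step 2: Run BFS/DFS from vertex 1:
  Visited: {1, 3, 4, 5, 2, 6}
  Reached 6 of 6 vertices

Step 3: All 6 vertices reached from vertex 1, so the graph is connected.
Answer: Yes, the graph is connected.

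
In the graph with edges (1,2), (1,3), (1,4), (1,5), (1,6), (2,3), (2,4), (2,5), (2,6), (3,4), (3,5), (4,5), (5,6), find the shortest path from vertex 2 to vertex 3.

Step 1: Build adjacency list:
  1: 2, 3, 4, 5, 6
  2: 1, 3, 4, 5, 6
  3: 1, 2, 4, 5
  4: 1, 2, 3, 5
  5: 1, 2, 3, 4, 6
  6: 1, 2, 5

Step 2: BFS from vertex 2 to find shortest path to 3:
  vertex 1 reached at distance 1
  vertex 3 reached at distance 1

Step 3: Shortest path: 2 -> 3
Path length: 1 edge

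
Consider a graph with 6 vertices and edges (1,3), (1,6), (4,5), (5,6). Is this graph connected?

Step 1: Build adjacency list from edges:
  1: 3, 6
  2: (none)
  3: 1
  4: 5
  5: 4, 6
  6: 1, 5

Step 2: Run BFS/DFS from vertex 1:
  Visited: {1, 3, 6, 5, 4}
  Reached 5 of 6 vertices

Step 3: Only 5 of 6 vertices reached. Graph is disconnected.
Connected components: {1, 3, 4, 5, 6}, {2}
Answer: No, the graph is not connected (2 components).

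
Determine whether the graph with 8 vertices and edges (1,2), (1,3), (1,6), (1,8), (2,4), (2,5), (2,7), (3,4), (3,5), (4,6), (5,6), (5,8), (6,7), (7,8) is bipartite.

Step 1: Attempt 2-coloring using BFS:
  Start at vertex 1, assign color 0
  Color vertex 2 with color 1 (neighbor of 1)
  Color vertex 3 with color 1 (neighbor of 1)
  Color vertex 6 with color 1 (neighbor of 1)
  Color vertex 8 with color 1 (neighbor of 1)
  Color vertex 4 with color 0 (neighbor of 2)
  Color vertex 5 with color 0 (neighbor of 2)
  Color vertex 7 with color 0 (neighbor of 2)

Step 2: 2-coloring succeeded. No conflicts found.
  Set A (color 0): {1, 4, 5, 7}
  Set B (color 1): {2, 3, 6, 8}

The graph is bipartite with partition {1, 4, 5, 7}, {2, 3, 6, 8}.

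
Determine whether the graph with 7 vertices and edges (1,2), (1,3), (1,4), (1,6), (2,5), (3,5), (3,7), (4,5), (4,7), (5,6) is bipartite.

Step 1: Attempt 2-coloring using BFS:
  Start at vertex 1, assign color 0
  Color vertex 2 with color 1 (neighbor of 1)
  Color vertex 3 with color 1 (neighbor of 1)
  Color vertex 4 with color 1 (neighbor of 1)
  Color vertex 6 with color 1 (neighbor of 1)
  Color vertex 5 with color 0 (neighbor of 2)
  Color vertex 7 with color 0 (neighbor of 3)

Step 2: 2-coloring succeeded. No conflicts found.
  Set A (color 0): {1, 5, 7}
  Set B (color 1): {2, 3, 4, 6}

The graph is bipartite with partition {1, 5, 7}, {2, 3, 4, 6}.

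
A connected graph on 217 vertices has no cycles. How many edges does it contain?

A tree on n vertices always has exactly n - 1 edges.
For n = 217: edges = 217 - 1 = 216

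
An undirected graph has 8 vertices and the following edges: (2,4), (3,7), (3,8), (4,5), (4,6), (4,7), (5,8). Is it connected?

Step 1: Build adjacency list from edges:
  1: (none)
  2: 4
  3: 7, 8
  4: 2, 5, 6, 7
  5: 4, 8
  6: 4
  7: 3, 4
  8: 3, 5

Step 2: Run BFS/DFS from vertex 1:
  Visited: {1}
  Reached 1 of 8 vertices

Step 3: Only 1 of 8 vertices reached. Graph is disconnected.
Connected components: {1}, {2, 3, 4, 5, 6, 7, 8}
Answer: No, the graph is not connected (2 components).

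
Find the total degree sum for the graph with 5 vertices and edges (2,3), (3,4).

Step 1: Count edges incident to each vertex:
  deg(1) = 0 (neighbors: none)
  deg(2) = 1 (neighbors: 3)
  deg(3) = 2 (neighbors: 2, 4)
  deg(4) = 1 (neighbors: 3)
  deg(5) = 0 (neighbors: none)

Step 2: Sum all degrees:
  0 + 1 + 2 + 1 + 0 = 4

Verification: sum of degrees = 2 * |E| = 2 * 2 = 4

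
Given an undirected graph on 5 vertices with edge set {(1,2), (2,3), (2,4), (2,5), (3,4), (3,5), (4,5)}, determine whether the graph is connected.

Step 1: Build adjacency list from edges:
  1: 2
  2: 1, 3, 4, 5
  3: 2, 4, 5
  4: 2, 3, 5
  5: 2, 3, 4

Step 2: Run BFS/DFS from vertex 1:
  Visited: {1, 2, 3, 4, 5}
  Reached 5 of 5 vertices

Step 3: All 5 vertices reached from vertex 1, so the graph is connected.
Answer: Yes, the graph is connected.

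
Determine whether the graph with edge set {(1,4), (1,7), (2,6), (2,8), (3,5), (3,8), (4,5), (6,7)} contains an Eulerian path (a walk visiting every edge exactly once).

Step 1: Find the degree of each vertex:
  deg(1) = 2
  deg(2) = 2
  deg(3) = 2
  deg(4) = 2
  deg(5) = 2
  deg(6) = 2
  deg(7) = 2
  deg(8) = 2

Step 2: Count vertices with odd degree:
  All vertices have even degree (0 odd-degree vertices)

Step 3: Apply Euler's theorem:
  - Eulerian circuit exists iff graph is connected and all vertices have even degree
  - Eulerian path exists iff graph is connected and has 0 or 2 odd-degree vertices

Graph is connected with 0 odd-degree vertices.
Both Eulerian circuit and Eulerian path exist.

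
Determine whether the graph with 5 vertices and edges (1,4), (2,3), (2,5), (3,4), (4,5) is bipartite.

Step 1: Attempt 2-coloring using BFS:
  Start at vertex 1, assign color 0
  Color vertex 4 with color 1 (neighbor of 1)
  Color vertex 3 with color 0 (neighbor of 4)
  Color vertex 5 with color 0 (neighbor of 4)
  Color vertex 2 with color 1 (neighbor of 3)

Step 2: 2-coloring succeeded. No conflicts found.
  Set A (color 0): {1, 3, 5}
  Set B (color 1): {2, 4}

The graph is bipartite with partition {1, 3, 5}, {2, 4}.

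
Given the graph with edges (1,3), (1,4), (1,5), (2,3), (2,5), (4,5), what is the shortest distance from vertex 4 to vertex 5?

Step 1: Build adjacency list:
  1: 3, 4, 5
  2: 3, 5
  3: 1, 2
  4: 1, 5
  5: 1, 2, 4

Step 2: BFS from vertex 4 to find shortest path to 5:
  vertex 1 reached at distance 1
  vertex 5 reached at distance 1

Step 3: Shortest path: 4 -> 5
Path length: 1 edge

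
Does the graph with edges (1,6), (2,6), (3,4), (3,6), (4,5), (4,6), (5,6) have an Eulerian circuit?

Step 1: Find the degree of each vertex:
  deg(1) = 1
  deg(2) = 1
  deg(3) = 2
  deg(4) = 3
  deg(5) = 2
  deg(6) = 5

Step 2: Count vertices with odd degree:
  Odd-degree vertices: 1, 2, 4, 6 (4 total)

Step 3: Apply Euler's theorem:
  - Eulerian circuit exists iff graph is connected and all vertices have even degree
  - Eulerian path exists iff graph is connected and has 0 or 2 odd-degree vertices

Graph has 4 odd-degree vertices (need 0 or 2).
Neither Eulerian path nor Eulerian circuit exists.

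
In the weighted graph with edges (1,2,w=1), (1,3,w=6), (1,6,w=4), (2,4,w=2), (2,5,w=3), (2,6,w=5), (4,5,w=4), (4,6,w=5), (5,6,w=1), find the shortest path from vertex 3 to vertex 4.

Step 1: Build adjacency list with weights:
  1: 2(w=1), 3(w=6), 6(w=4)
  2: 1(w=1), 4(w=2), 5(w=3), 6(w=5)
  3: 1(w=6)
  4: 2(w=2), 5(w=4), 6(w=5)
  5: 2(w=3), 4(w=4), 6(w=1)
  6: 1(w=4), 2(w=5), 4(w=5), 5(w=1)

Step 2: Apply Dijkstra's algorithm from vertex 3:
  Visit vertex 3 (distance=0)
    Update dist[1] = 6
  Visit vertex 1 (distance=6)
    Update dist[2] = 7
    Update dist[6] = 10
  Visit vertex 2 (distance=7)
    Update dist[4] = 9
    Update dist[5] = 10
  Visit vertex 4 (distance=9)

Step 3: Shortest path: 3 -> 1 -> 2 -> 4
Total weight: 6 + 1 + 2 = 9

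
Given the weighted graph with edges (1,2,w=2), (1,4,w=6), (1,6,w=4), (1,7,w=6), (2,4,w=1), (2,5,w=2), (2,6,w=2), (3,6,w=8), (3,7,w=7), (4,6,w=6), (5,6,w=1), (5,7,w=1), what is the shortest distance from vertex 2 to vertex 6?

Step 1: Build adjacency list with weights:
  1: 2(w=2), 4(w=6), 6(w=4), 7(w=6)
  2: 1(w=2), 4(w=1), 5(w=2), 6(w=2)
  3: 6(w=8), 7(w=7)
  4: 1(w=6), 2(w=1), 6(w=6)
  5: 2(w=2), 6(w=1), 7(w=1)
  6: 1(w=4), 2(w=2), 3(w=8), 4(w=6), 5(w=1)
  7: 1(w=6), 3(w=7), 5(w=1)

Step 2: Apply Dijkstra's algorithm from vertex 2:
  Visit vertex 2 (distance=0)
    Update dist[1] = 2
    Update dist[4] = 1
    Update dist[5] = 2
    Update dist[6] = 2
  Visit vertex 4 (distance=1)
  Visit vertex 1 (distance=2)
    Update dist[7] = 8
  Visit vertex 5 (distance=2)
    Update dist[7] = 3
  Visit vertex 6 (distance=2)
    Update dist[3] = 10

Step 3: Shortest path: 2 -> 6
Total weight: 2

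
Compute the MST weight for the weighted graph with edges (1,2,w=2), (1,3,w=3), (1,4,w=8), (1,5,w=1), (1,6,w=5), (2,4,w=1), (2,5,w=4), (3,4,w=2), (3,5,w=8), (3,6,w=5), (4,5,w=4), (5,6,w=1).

Apply Kruskal's algorithm (sort edges by weight, add if no cycle):

Sorted edges by weight:
  (1,5) w=1
  (2,4) w=1
  (5,6) w=1
  (1,2) w=2
  (3,4) w=2
  (1,3) w=3
  (2,5) w=4
  (4,5) w=4
  (1,6) w=5
  (3,6) w=5
  (1,4) w=8
  (3,5) w=8

Add edge (1,5) w=1 -- no cycle. Running total: 1
Add edge (2,4) w=1 -- no cycle. Running total: 2
Add edge (5,6) w=1 -- no cycle. Running total: 3
Add edge (1,2) w=2 -- no cycle. Running total: 5
Add edge (3,4) w=2 -- no cycle. Running total: 7

MST edges: (1,5,w=1), (2,4,w=1), (5,6,w=1), (1,2,w=2), (3,4,w=2)
Total MST weight: 1 + 1 + 1 + 2 + 2 = 7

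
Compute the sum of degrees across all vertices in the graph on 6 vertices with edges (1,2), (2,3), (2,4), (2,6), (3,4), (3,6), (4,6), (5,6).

Step 1: Count edges incident to each vertex:
  deg(1) = 1 (neighbors: 2)
  deg(2) = 4 (neighbors: 1, 3, 4, 6)
  deg(3) = 3 (neighbors: 2, 4, 6)
  deg(4) = 3 (neighbors: 2, 3, 6)
  deg(5) = 1 (neighbors: 6)
  deg(6) = 4 (neighbors: 2, 3, 4, 5)

Step 2: Sum all degrees:
  1 + 4 + 3 + 3 + 1 + 4 = 16

Verification: sum of degrees = 2 * |E| = 2 * 8 = 16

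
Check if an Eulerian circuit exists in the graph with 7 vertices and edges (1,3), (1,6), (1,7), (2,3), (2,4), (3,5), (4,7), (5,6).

Step 1: Find the degree of each vertex:
  deg(1) = 3
  deg(2) = 2
  deg(3) = 3
  deg(4) = 2
  deg(5) = 2
  deg(6) = 2
  deg(7) = 2

Step 2: Count vertices with odd degree:
  Odd-degree vertices: 1, 3 (2 total)

Step 3: Apply Euler's theorem:
  - Eulerian circuit exists iff graph is connected and all vertices have even degree
  - Eulerian path exists iff graph is connected and has 0 or 2 odd-degree vertices

Graph is connected with exactly 2 odd-degree vertices (1, 3).
Eulerian path exists (starting and ending at the odd-degree vertices), but no Eulerian circuit.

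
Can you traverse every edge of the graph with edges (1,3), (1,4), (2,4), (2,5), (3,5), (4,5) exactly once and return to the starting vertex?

Step 1: Find the degree of each vertex:
  deg(1) = 2
  deg(2) = 2
  deg(3) = 2
  deg(4) = 3
  deg(5) = 3

Step 2: Count vertices with odd degree:
  Odd-degree vertices: 4, 5 (2 total)

Step 3: Apply Euler's theorem:
  - Eulerian circuit exists iff graph is connected and all vertices have even degree
  - Eulerian path exists iff graph is connected and has 0 or 2 odd-degree vertices

Graph is connected with exactly 2 odd-degree vertices (4, 5).
Eulerian path exists (starting and ending at the odd-degree vertices), but no Eulerian circuit.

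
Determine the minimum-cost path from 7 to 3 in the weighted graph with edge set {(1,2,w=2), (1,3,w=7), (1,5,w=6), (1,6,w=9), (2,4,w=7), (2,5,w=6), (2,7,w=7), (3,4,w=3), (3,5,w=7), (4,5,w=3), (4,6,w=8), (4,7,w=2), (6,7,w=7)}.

Step 1: Build adjacency list with weights:
  1: 2(w=2), 3(w=7), 5(w=6), 6(w=9)
  2: 1(w=2), 4(w=7), 5(w=6), 7(w=7)
  3: 1(w=7), 4(w=3), 5(w=7)
  4: 2(w=7), 3(w=3), 5(w=3), 6(w=8), 7(w=2)
  5: 1(w=6), 2(w=6), 3(w=7), 4(w=3)
  6: 1(w=9), 4(w=8), 7(w=7)
  7: 2(w=7), 4(w=2), 6(w=7)

Step 2: Apply Dijkstra's algorithm from vertex 7:
  Visit vertex 7 (distance=0)
    Update dist[2] = 7
    Update dist[4] = 2
    Update dist[6] = 7
  Visit vertex 4 (distance=2)
    Update dist[3] = 5
    Update dist[5] = 5
  Visit vertex 3 (distance=5)
    Update dist[1] = 12

Step 3: Shortest path: 7 -> 4 -> 3
Total weight: 2 + 3 = 5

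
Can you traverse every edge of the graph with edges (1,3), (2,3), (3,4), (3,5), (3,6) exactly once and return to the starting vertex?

Step 1: Find the degree of each vertex:
  deg(1) = 1
  deg(2) = 1
  deg(3) = 5
  deg(4) = 1
  deg(5) = 1
  deg(6) = 1

Step 2: Count vertices with odd degree:
  Odd-degree vertices: 1, 2, 3, 4, 5, 6 (6 total)

Step 3: Apply Euler's theorem:
  - Eulerian circuit exists iff graph is connected and all vertices have even degree
  - Eulerian path exists iff graph is connected and has 0 or 2 odd-degree vertices

Graph has 6 odd-degree vertices (need 0 or 2).
Neither Eulerian path nor Eulerian circuit exists.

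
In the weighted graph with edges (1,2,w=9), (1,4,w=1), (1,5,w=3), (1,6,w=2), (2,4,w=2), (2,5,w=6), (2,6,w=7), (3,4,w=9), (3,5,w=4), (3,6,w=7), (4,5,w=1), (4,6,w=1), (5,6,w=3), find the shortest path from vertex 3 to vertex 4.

Step 1: Build adjacency list with weights:
  1: 2(w=9), 4(w=1), 5(w=3), 6(w=2)
  2: 1(w=9), 4(w=2), 5(w=6), 6(w=7)
  3: 4(w=9), 5(w=4), 6(w=7)
  4: 1(w=1), 2(w=2), 3(w=9), 5(w=1), 6(w=1)
  5: 1(w=3), 2(w=6), 3(w=4), 4(w=1), 6(w=3)
  6: 1(w=2), 2(w=7), 3(w=7), 4(w=1), 5(w=3)

Step 2: Apply Dijkstra's algorithm from vertex 3:
  Visit vertex 3 (distance=0)
    Update dist[4] = 9
    Update dist[5] = 4
    Update dist[6] = 7
  Visit vertex 5 (distance=4)
    Update dist[1] = 7
    Update dist[2] = 10
    Update dist[4] = 5
  Visit vertex 4 (distance=5)
    Update dist[1] = 6
    Update dist[2] = 7
    Update dist[6] = 6

Step 3: Shortest path: 3 -> 5 -> 4
Total weight: 4 + 1 = 5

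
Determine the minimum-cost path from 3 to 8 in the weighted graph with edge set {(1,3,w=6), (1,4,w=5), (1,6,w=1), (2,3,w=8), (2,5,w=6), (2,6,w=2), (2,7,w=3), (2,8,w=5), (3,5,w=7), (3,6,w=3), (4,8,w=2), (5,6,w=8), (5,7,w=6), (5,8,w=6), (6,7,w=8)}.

Step 1: Build adjacency list with weights:
  1: 3(w=6), 4(w=5), 6(w=1)
  2: 3(w=8), 5(w=6), 6(w=2), 7(w=3), 8(w=5)
  3: 1(w=6), 2(w=8), 5(w=7), 6(w=3)
  4: 1(w=5), 8(w=2)
  5: 2(w=6), 3(w=7), 6(w=8), 7(w=6), 8(w=6)
  6: 1(w=1), 2(w=2), 3(w=3), 5(w=8), 7(w=8)
  7: 2(w=3), 5(w=6), 6(w=8)
  8: 2(w=5), 4(w=2), 5(w=6)

Step 2: Apply Dijkstra's algorithm from vertex 3:
  Visit vertex 3 (distance=0)
    Update dist[1] = 6
    Update dist[2] = 8
    Update dist[5] = 7
    Update dist[6] = 3
  Visit vertex 6 (distance=3)
    Update dist[1] = 4
    Update dist[2] = 5
    Update dist[7] = 11
  Visit vertex 1 (distance=4)
    Update dist[4] = 9
  Visit vertex 2 (distance=5)
    Update dist[7] = 8
    Update dist[8] = 10
  Visit vertex 5 (distance=7)
  Visit vertex 7 (distance=8)
  Visit vertex 4 (distance=9)
  Visit vertex 8 (distance=10)

Step 3: Shortest path: 3 -> 6 -> 2 -> 8
Total weight: 3 + 2 + 5 = 10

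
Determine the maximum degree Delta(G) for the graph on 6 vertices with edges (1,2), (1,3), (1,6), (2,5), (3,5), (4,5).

Step 1: Count edges incident to each vertex:
  deg(1) = 3 (neighbors: 2, 3, 6)
  deg(2) = 2 (neighbors: 1, 5)
  deg(3) = 2 (neighbors: 1, 5)
  deg(4) = 1 (neighbors: 5)
  deg(5) = 3 (neighbors: 2, 3, 4)
  deg(6) = 1 (neighbors: 1)

Step 2: Find maximum:
  max(3, 2, 2, 1, 3, 1) = 3 (vertex 1)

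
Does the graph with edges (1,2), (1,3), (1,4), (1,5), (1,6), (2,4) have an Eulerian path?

Step 1: Find the degree of each vertex:
  deg(1) = 5
  deg(2) = 2
  deg(3) = 1
  deg(4) = 2
  deg(5) = 1
  deg(6) = 1

Step 2: Count vertices with odd degree:
  Odd-degree vertices: 1, 3, 5, 6 (4 total)

Step 3: Apply Euler's theorem:
  - Eulerian circuit exists iff graph is connected and all vertices have even degree
  - Eulerian path exists iff graph is connected and has 0 or 2 odd-degree vertices

Graph has 4 odd-degree vertices (need 0 or 2).
Neither Eulerian path nor Eulerian circuit exists.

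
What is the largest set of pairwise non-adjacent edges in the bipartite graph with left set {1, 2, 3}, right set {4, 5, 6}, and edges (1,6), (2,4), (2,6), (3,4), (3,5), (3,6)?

Step 1: List the neighbors of each left vertex:
  1: 6
  2: 4, 6
  3: 4, 5, 6

Step 2: Greedily match left vertices, then look for augmenting paths:
  Match 1 -- 6
  Match 2 -- 4
  Match 3 -- 5
  No augmenting path remains.

Step 3: Verify this is maximum:
  Matching size 3 = min(|L|, |R|) = min(3, 3), which is an upper bound, so this matching is maximum.

Maximum matching: {(1,6), (2,4), (3,5)}
Size: 3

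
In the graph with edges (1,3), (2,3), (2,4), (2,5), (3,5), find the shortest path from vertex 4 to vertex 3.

Step 1: Build adjacency list:
  1: 3
  2: 3, 4, 5
  3: 1, 2, 5
  4: 2
  5: 2, 3

Step 2: BFS from vertex 4 to find shortest path to 3:
  vertex 2 reached at distance 1
  vertex 3 reached at distance 2

Step 3: Shortest path: 4 -> 2 -> 3
Path length: 2 edges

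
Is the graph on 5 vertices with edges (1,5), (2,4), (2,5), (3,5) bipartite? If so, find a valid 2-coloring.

Step 1: Attempt 2-coloring using BFS:
  Start at vertex 1, assign color 0
  Color vertex 5 with color 1 (neighbor of 1)
  Color vertex 2 with color 0 (neighbor of 5)
  Color vertex 3 with color 0 (neighbor of 5)
  Color vertex 4 with color 1 (neighbor of 2)

Step 2: 2-coloring succeeded. No conflicts found.
  Set A (color 0): {1, 2, 3}
  Set B (color 1): {4, 5}

The graph is bipartite with partition {1, 2, 3}, {4, 5}.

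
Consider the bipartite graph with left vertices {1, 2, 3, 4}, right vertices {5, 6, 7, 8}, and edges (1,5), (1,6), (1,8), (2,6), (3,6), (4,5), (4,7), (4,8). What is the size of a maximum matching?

Step 1: List the neighbors of each left vertex:
  1: 5, 6, 8
  2: 6
  3: 6
  4: 5, 7, 8

Step 2: Greedily match left vertices, then look for augmenting paths:
  Match 1 -- 5
  Match 2 -- 6
  Match 4 -- 7
  No augmenting path remains.

Step 3: Verify this is maximum:
  Matching has size 3. The vertex set {1, 4, 6} covers every edge and has size 3; any matching has at most one edge per cover vertex, so 3 is maximum (König's theorem).

Maximum matching: {(1,5), (2,6), (4,7)}
Size: 3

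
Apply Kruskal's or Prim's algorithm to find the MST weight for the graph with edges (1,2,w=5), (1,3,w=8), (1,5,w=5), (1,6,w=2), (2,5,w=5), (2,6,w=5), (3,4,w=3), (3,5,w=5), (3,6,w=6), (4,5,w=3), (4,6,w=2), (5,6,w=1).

Apply Kruskal's algorithm (sort edges by weight, add if no cycle):

Sorted edges by weight:
  (5,6) w=1
  (1,6) w=2
  (4,6) w=2
  (3,4) w=3
  (4,5) w=3
  (1,2) w=5
  (1,5) w=5
  (2,6) w=5
  (2,5) w=5
  (3,5) w=5
  (3,6) w=6
  (1,3) w=8

Add edge (5,6) w=1 -- no cycle. Running total: 1
Add edge (1,6) w=2 -- no cycle. Running total: 3
Add edge (4,6) w=2 -- no cycle. Running total: 5
Add edge (3,4) w=3 -- no cycle. Running total: 8
Skip edge (4,5) w=3 -- would create cycle
Add edge (1,2) w=5 -- no cycle. Running total: 13

MST edges: (5,6,w=1), (1,6,w=2), (4,6,w=2), (3,4,w=3), (1,2,w=5)
Total MST weight: 1 + 2 + 2 + 3 + 5 = 13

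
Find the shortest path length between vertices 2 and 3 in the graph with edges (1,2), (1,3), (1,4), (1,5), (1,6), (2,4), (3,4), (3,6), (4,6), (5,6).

Step 1: Build adjacency list:
  1: 2, 3, 4, 5, 6
  2: 1, 4
  3: 1, 4, 6
  4: 1, 2, 3, 6
  5: 1, 6
  6: 1, 3, 4, 5

Step 2: BFS from vertex 2 to find shortest path to 3:
  vertex 1 reached at distance 1
  vertex 4 reached at distance 1
  vertex 3 reached at distance 2

Step 3: Shortest path: 2 -> 1 -> 3
Path length: 2 edges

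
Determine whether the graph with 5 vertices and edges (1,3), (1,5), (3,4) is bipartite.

Step 1: Attempt 2-coloring using BFS:
  Start at vertex 1, assign color 0
  Color vertex 3 with color 1 (neighbor of 1)
  Color vertex 5 with color 1 (neighbor of 1)
  Color vertex 4 with color 0 (neighbor of 3)
  Start new component at vertex 2, assign color 0

Step 2: 2-coloring succeeded. No conflicts found.
  Set A (color 0): {1, 2, 4}
  Set B (color 1): {3, 5}

The graph is bipartite with partition {1, 2, 4}, {3, 5}.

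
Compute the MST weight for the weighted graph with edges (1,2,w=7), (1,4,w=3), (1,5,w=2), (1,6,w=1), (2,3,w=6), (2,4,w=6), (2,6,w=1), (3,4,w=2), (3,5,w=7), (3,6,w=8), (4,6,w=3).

Apply Kruskal's algorithm (sort edges by weight, add if no cycle):

Sorted edges by weight:
  (1,6) w=1
  (2,6) w=1
  (1,5) w=2
  (3,4) w=2
  (1,4) w=3
  (4,6) w=3
  (2,3) w=6
  (2,4) w=6
  (1,2) w=7
  (3,5) w=7
  (3,6) w=8

Add edge (1,6) w=1 -- no cycle. Running total: 1
Add edge (2,6) w=1 -- no cycle. Running total: 2
Add edge (1,5) w=2 -- no cycle. Running total: 4
Add edge (3,4) w=2 -- no cycle. Running total: 6
Add edge (1,4) w=3 -- no cycle. Running total: 9

MST edges: (1,6,w=1), (2,6,w=1), (1,5,w=2), (3,4,w=2), (1,4,w=3)
Total MST weight: 1 + 1 + 2 + 2 + 3 = 9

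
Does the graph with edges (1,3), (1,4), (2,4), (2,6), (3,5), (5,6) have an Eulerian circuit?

Step 1: Find the degree of each vertex:
  deg(1) = 2
  deg(2) = 2
  deg(3) = 2
  deg(4) = 2
  deg(5) = 2
  deg(6) = 2

Step 2: Count vertices with odd degree:
  All vertices have even degree (0 odd-degree vertices)

Step 3: Apply Euler's theorem:
  - Eulerian circuit exists iff graph is connected and all vertices have even degree
  - Eulerian path exists iff graph is connected and has 0 or 2 odd-degree vertices

Graph is connected with 0 odd-degree vertices.
Both Eulerian circuit and Eulerian path exist.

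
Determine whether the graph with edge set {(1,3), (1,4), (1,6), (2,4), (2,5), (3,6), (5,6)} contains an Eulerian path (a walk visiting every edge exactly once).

Step 1: Find the degree of each vertex:
  deg(1) = 3
  deg(2) = 2
  deg(3) = 2
  deg(4) = 2
  deg(5) = 2
  deg(6) = 3

Step 2: Count vertices with odd degree:
  Odd-degree vertices: 1, 6 (2 total)

Step 3: Apply Euler's theorem:
  - Eulerian circuit exists iff graph is connected and all vertices have even degree
  - Eulerian path exists iff graph is connected and has 0 or 2 odd-degree vertices

Graph is connected with exactly 2 odd-degree vertices (1, 6).
Eulerian path exists (starting and ending at the odd-degree vertices), but no Eulerian circuit.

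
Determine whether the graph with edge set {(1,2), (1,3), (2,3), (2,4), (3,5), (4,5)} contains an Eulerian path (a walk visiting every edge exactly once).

Step 1: Find the degree of each vertex:
  deg(1) = 2
  deg(2) = 3
  deg(3) = 3
  deg(4) = 2
  deg(5) = 2

Step 2: Count vertices with odd degree:
  Odd-degree vertices: 2, 3 (2 total)

Step 3: Apply Euler's theorem:
  - Eulerian circuit exists iff graph is connected and all vertices have even degree
  - Eulerian path exists iff graph is connected and has 0 or 2 odd-degree vertices

Graph is connected with exactly 2 odd-degree vertices (2, 3).
Eulerian path exists (starting and ending at the odd-degree vertices), but no Eulerian circuit.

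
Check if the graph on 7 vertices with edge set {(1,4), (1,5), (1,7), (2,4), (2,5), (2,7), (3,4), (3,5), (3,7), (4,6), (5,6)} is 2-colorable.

Step 1: Attempt 2-coloring using BFS:
  Start at vertex 1, assign color 0
  Color vertex 4 with color 1 (neighbor of 1)
  Color vertex 5 with color 1 (neighbor of 1)
  Color vertex 7 with color 1 (neighbor of 1)
  Color vertex 2 with color 0 (neighbor of 4)
  Color vertex 3 with color 0 (neighbor of 4)
  Color vertex 6 with color 0 (neighbor of 4)

Step 2: 2-coloring succeeded. No conflicts found.
  Set A (color 0): {1, 2, 3, 6}
  Set B (color 1): {4, 5, 7}

The graph is bipartite with partition {1, 2, 3, 6}, {4, 5, 7}.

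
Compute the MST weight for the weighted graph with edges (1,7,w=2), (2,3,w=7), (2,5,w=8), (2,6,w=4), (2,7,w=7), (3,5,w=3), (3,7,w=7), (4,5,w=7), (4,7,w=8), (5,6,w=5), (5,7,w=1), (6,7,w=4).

Apply Kruskal's algorithm (sort edges by weight, add if no cycle):

Sorted edges by weight:
  (5,7) w=1
  (1,7) w=2
  (3,5) w=3
  (2,6) w=4
  (6,7) w=4
  (5,6) w=5
  (2,3) w=7
  (2,7) w=7
  (3,7) w=7
  (4,5) w=7
  (2,5) w=8
  (4,7) w=8

Add edge (5,7) w=1 -- no cycle. Running total: 1
Add edge (1,7) w=2 -- no cycle. Running total: 3
Add edge (3,5) w=3 -- no cycle. Running total: 6
Add edge (2,6) w=4 -- no cycle. Running total: 10
Add edge (6,7) w=4 -- no cycle. Running total: 14
Skip edge (5,6) w=5 -- would create cycle
Skip edge (2,3) w=7 -- would create cycle
Skip edge (2,7) w=7 -- would create cycle
Skip edge (3,7) w=7 -- would create cycle
Add edge (4,5) w=7 -- no cycle. Running total: 21

MST edges: (5,7,w=1), (1,7,w=2), (3,5,w=3), (2,6,w=4), (6,7,w=4), (4,5,w=7)
Total MST weight: 1 + 2 + 3 + 4 + 4 + 7 = 21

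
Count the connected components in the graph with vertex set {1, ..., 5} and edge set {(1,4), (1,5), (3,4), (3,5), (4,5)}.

Step 1: Build adjacency list from edges:
  1: 4, 5
  2: (none)
  3: 4, 5
  4: 1, 3, 5
  5: 1, 3, 4

Step 2: Run BFS/DFS from vertex 1:
  Visited: {1, 4, 5, 3}
  Reached 4 of 5 vertices

Step 3: Only 4 of 5 vertices reached. Graph is disconnected.
Connected components: {1, 3, 4, 5}, {2}
Number of connected components: 2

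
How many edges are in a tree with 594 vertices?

A tree on n vertices always has exactly n - 1 edges.
For n = 594: edges = 594 - 1 = 593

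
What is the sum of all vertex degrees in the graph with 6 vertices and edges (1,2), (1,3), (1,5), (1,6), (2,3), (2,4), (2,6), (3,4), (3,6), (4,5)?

Step 1: Count edges incident to each vertex:
  deg(1) = 4 (neighbors: 2, 3, 5, 6)
  deg(2) = 4 (neighbors: 1, 3, 4, 6)
  deg(3) = 4 (neighbors: 1, 2, 4, 6)
  deg(4) = 3 (neighbors: 2, 3, 5)
  deg(5) = 2 (neighbors: 1, 4)
  deg(6) = 3 (neighbors: 1, 2, 3)

Step 2: Sum all degrees:
  4 + 4 + 4 + 3 + 2 + 3 = 20

Verification: sum of degrees = 2 * |E| = 2 * 10 = 20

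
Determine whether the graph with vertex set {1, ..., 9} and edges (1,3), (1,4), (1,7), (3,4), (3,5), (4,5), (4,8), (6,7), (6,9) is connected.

Step 1: Build adjacency list from edges:
  1: 3, 4, 7
  2: (none)
  3: 1, 4, 5
  4: 1, 3, 5, 8
  5: 3, 4
  6: 7, 9
  7: 1, 6
  8: 4
  9: 6

Step 2: Run BFS/DFS from vertex 1:
  Visited: {1, 3, 4, 7, 5, 8, 6, 9}
  Reached 8 of 9 vertices

Step 3: Only 8 of 9 vertices reached. Graph is disconnected.
Connected components: {1, 3, 4, 5, 6, 7, 8, 9}, {2}
Answer: No, the graph is not connected (2 components).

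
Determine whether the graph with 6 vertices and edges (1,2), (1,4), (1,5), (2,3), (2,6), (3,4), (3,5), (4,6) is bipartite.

Step 1: Attempt 2-coloring using BFS:
  Start at vertex 1, assign color 0
  Color vertex 2 with color 1 (neighbor of 1)
  Color vertex 4 with color 1 (neighbor of 1)
  Color vertex 5 with color 1 (neighbor of 1)
  Color vertex 3 with color 0 (neighbor of 2)
  Color vertex 6 with color 0 (neighbor of 2)

Step 2: 2-coloring succeeded. No conflicts found.
  Set A (color 0): {1, 3, 6}
  Set B (color 1): {2, 4, 5}

The graph is bipartite with partition {1, 3, 6}, {2, 4, 5}.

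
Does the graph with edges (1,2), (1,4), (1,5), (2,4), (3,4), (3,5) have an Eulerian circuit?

Step 1: Find the degree of each vertex:
  deg(1) = 3
  deg(2) = 2
  deg(3) = 2
  deg(4) = 3
  deg(5) = 2

Step 2: Count vertices with odd degree:
  Odd-degree vertices: 1, 4 (2 total)

Step 3: Apply Euler's theorem:
  - Eulerian circuit exists iff graph is connected and all vertices have even degree
  - Eulerian path exists iff graph is connected and has 0 or 2 odd-degree vertices

Graph is connected with exactly 2 odd-degree vertices (1, 4).
Eulerian path exists (starting and ending at the odd-degree vertices), but no Eulerian circuit.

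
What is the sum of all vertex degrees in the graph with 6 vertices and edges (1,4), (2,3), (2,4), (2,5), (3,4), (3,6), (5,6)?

Step 1: Count edges incident to each vertex:
  deg(1) = 1 (neighbors: 4)
  deg(2) = 3 (neighbors: 3, 4, 5)
  deg(3) = 3 (neighbors: 2, 4, 6)
  deg(4) = 3 (neighbors: 1, 2, 3)
  deg(5) = 2 (neighbors: 2, 6)
  deg(6) = 2 (neighbors: 3, 5)

Step 2: Sum all degrees:
  1 + 3 + 3 + 3 + 2 + 2 = 14

Verification: sum of degrees = 2 * |E| = 2 * 7 = 14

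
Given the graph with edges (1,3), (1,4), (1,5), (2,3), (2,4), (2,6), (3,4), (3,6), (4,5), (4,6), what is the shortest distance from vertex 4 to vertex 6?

Step 1: Build adjacency list:
  1: 3, 4, 5
  2: 3, 4, 6
  3: 1, 2, 4, 6
  4: 1, 2, 3, 5, 6
  5: 1, 4
  6: 2, 3, 4

Step 2: BFS from vertex 4 to find shortest path to 6:
  vertex 1 reached at distance 1
  vertex 2 reached at distance 1
  vertex 3 reached at distance 1
  vertex 5 reached at distance 1
  vertex 6 reached at distance 1

Step 3: Shortest path: 4 -> 6
Path length: 1 edge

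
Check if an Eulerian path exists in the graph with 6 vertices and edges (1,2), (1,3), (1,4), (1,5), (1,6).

Step 1: Find the degree of each vertex:
  deg(1) = 5
  deg(2) = 1
  deg(3) = 1
  deg(4) = 1
  deg(5) = 1
  deg(6) = 1

Step 2: Count vertices with odd degree:
  Odd-degree vertices: 1, 2, 3, 4, 5, 6 (6 total)

Step 3: Apply Euler's theorem:
  - Eulerian circuit exists iff graph is connected and all vertices have even degree
  - Eulerian path exists iff graph is connected and has 0 or 2 odd-degree vertices

Graph has 6 odd-degree vertices (need 0 or 2).
Neither Eulerian path nor Eulerian circuit exists.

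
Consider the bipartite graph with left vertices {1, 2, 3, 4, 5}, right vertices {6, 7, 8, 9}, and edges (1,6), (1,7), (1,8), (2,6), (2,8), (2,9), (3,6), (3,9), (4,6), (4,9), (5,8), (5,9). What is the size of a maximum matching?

Step 1: List the neighbors of each left vertex:
  1: 6, 7, 8
  2: 6, 8, 9
  3: 6, 9
  4: 6, 9
  5: 8, 9

Step 2: Greedily match left vertices, then look for augmenting paths:
  Match 1 -- 7
  Match 2 -- 8
  Match 3 -- 9
  Match 4 -- 6
  No augmenting path remains.

Step 3: Verify this is maximum:
  Matching size 4 = min(|L|, |R|) = min(5, 4), which is an upper bound, so this matching is maximum.

Maximum matching: {(1,7), (2,8), (3,9), (4,6)}
Size: 4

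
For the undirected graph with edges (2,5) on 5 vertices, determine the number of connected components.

Step 1: Build adjacency list from edges:
  1: (none)
  2: 5
  3: (none)
  4: (none)
  5: 2

Step 2: Run BFS/DFS from vertex 1:
  Visited: {1}
  Reached 1 of 5 vertices

Step 3: Only 1 of 5 vertices reached. Graph is disconnected.
Connected components: {1}, {2, 5}, {3}, {4}
Number of connected components: 4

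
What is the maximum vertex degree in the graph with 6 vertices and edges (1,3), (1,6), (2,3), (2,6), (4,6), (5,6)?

Step 1: Count edges incident to each vertex:
  deg(1) = 2 (neighbors: 3, 6)
  deg(2) = 2 (neighbors: 3, 6)
  deg(3) = 2 (neighbors: 1, 2)
  deg(4) = 1 (neighbors: 6)
  deg(5) = 1 (neighbors: 6)
  deg(6) = 4 (neighbors: 1, 2, 4, 5)

Step 2: Find maximum:
  max(2, 2, 2, 1, 1, 4) = 4 (vertex 6)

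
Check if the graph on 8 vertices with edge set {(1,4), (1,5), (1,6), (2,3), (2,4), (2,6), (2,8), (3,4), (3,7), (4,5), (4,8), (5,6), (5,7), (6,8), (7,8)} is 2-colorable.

Step 1: Attempt 2-coloring using BFS:
  Start at vertex 1, assign color 0
  Color vertex 4 with color 1 (neighbor of 1)
  Color vertex 5 with color 1 (neighbor of 1)
  Color vertex 6 with color 1 (neighbor of 1)
  Color vertex 2 with color 0 (neighbor of 4)
  Color vertex 3 with color 0 (neighbor of 4)

Step 2: Conflict found! Vertices 4 and 5 are adjacent but have the same color.
This means the graph contains an odd cycle.

The graph is NOT bipartite.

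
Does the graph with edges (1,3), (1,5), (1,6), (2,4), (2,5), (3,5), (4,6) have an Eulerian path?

Step 1: Find the degree of each vertex:
  deg(1) = 3
  deg(2) = 2
  deg(3) = 2
  deg(4) = 2
  deg(5) = 3
  deg(6) = 2

Step 2: Count vertices with odd degree:
  Odd-degree vertices: 1, 5 (2 total)

Step 3: Apply Euler's theorem:
  - Eulerian circuit exists iff graph is connected and all vertices have even degree
  - Eulerian path exists iff graph is connected and has 0 or 2 odd-degree vertices

Graph is connected with exactly 2 odd-degree vertices (1, 5).
Eulerian path exists (starting and ending at the odd-degree vertices), but no Eulerian circuit.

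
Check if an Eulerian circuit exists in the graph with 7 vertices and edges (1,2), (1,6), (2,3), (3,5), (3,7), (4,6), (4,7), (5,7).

Step 1: Find the degree of each vertex:
  deg(1) = 2
  deg(2) = 2
  deg(3) = 3
  deg(4) = 2
  deg(5) = 2
  deg(6) = 2
  deg(7) = 3

Step 2: Count vertices with odd degree:
  Odd-degree vertices: 3, 7 (2 total)

Step 3: Apply Euler's theorem:
  - Eulerian circuit exists iff graph is connected and all vertices have even degree
  - Eulerian path exists iff graph is connected and has 0 or 2 odd-degree vertices

Graph is connected with exactly 2 odd-degree vertices (3, 7).
Eulerian path exists (starting and ending at the odd-degree vertices), but no Eulerian circuit.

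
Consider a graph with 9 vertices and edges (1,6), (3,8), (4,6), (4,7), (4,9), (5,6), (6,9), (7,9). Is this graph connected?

Step 1: Build adjacency list from edges:
  1: 6
  2: (none)
  3: 8
  4: 6, 7, 9
  5: 6
  6: 1, 4, 5, 9
  7: 4, 9
  8: 3
  9: 4, 6, 7

Step 2: Run BFS/DFS from vertex 1:
  Visited: {1, 6, 4, 5, 9, 7}
  Reached 6 of 9 vertices

Step 3: Only 6 of 9 vertices reached. Graph is disconnected.
Connected components: {1, 4, 5, 6, 7, 9}, {2}, {3, 8}
Answer: No, the graph is not connected (3 components).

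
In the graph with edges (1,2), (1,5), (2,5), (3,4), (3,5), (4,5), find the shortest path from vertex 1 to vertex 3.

Step 1: Build adjacency list:
  1: 2, 5
  2: 1, 5
  3: 4, 5
  4: 3, 5
  5: 1, 2, 3, 4

Step 2: BFS from vertex 1 to find shortest path to 3:
  vertex 2 reached at distance 1
  vertex 5 reached at distance 1
  vertex 3 reached at distance 2

Step 3: Shortest path: 1 -> 5 -> 3
Path length: 2 edges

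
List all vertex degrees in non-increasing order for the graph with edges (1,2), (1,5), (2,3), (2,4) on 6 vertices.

Step 1: Count edges incident to each vertex:
  deg(1) = 2 (neighbors: 2, 5)
  deg(2) = 3 (neighbors: 1, 3, 4)
  deg(3) = 1 (neighbors: 2)
  deg(4) = 1 (neighbors: 2)
  deg(5) = 1 (neighbors: 1)
  deg(6) = 0 (neighbors: none)

Step 2: Sort degrees in non-increasing order:
  Degrees: [2, 3, 1, 1, 1, 0] -> sorted: [3, 2, 1, 1, 1, 0]

Degree sequence: [3, 2, 1, 1, 1, 0]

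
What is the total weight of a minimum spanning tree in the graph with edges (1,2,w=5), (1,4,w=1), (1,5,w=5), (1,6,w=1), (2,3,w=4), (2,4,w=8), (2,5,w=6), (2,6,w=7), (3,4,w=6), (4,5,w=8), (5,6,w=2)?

Apply Kruskal's algorithm (sort edges by weight, add if no cycle):

Sorted edges by weight:
  (1,4) w=1
  (1,6) w=1
  (5,6) w=2
  (2,3) w=4
  (1,5) w=5
  (1,2) w=5
  (2,5) w=6
  (3,4) w=6
  (2,6) w=7
  (2,4) w=8
  (4,5) w=8

Add edge (1,4) w=1 -- no cycle. Running total: 1
Add edge (1,6) w=1 -- no cycle. Running total: 2
Add edge (5,6) w=2 -- no cycle. Running total: 4
Add edge (2,3) w=4 -- no cycle. Running total: 8
Skip edge (1,5) w=5 -- would create cycle
Add edge (1,2) w=5 -- no cycle. Running total: 13

MST edges: (1,4,w=1), (1,6,w=1), (5,6,w=2), (2,3,w=4), (1,2,w=5)
Total MST weight: 1 + 1 + 2 + 4 + 5 = 13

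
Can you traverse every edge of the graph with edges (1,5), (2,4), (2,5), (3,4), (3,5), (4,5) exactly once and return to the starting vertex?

Step 1: Find the degree of each vertex:
  deg(1) = 1
  deg(2) = 2
  deg(3) = 2
  deg(4) = 3
  deg(5) = 4

Step 2: Count vertices with odd degree:
  Odd-degree vertices: 1, 4 (2 total)

Step 3: Apply Euler's theorem:
  - Eulerian circuit exists iff graph is connected and all vertices have even degree
  - Eulerian path exists iff graph is connected and has 0 or 2 odd-degree vertices

Graph is connected with exactly 2 odd-degree vertices (1, 4).
Eulerian path exists (starting and ending at the odd-degree vertices), but no Eulerian circuit.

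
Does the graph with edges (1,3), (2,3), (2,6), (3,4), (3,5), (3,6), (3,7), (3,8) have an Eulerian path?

Step 1: Find the degree of each vertex:
  deg(1) = 1
  deg(2) = 2
  deg(3) = 7
  deg(4) = 1
  deg(5) = 1
  deg(6) = 2
  deg(7) = 1
  deg(8) = 1

Step 2: Count vertices with odd degree:
  Odd-degree vertices: 1, 3, 4, 5, 7, 8 (6 total)

Step 3: Apply Euler's theorem:
  - Eulerian circuit exists iff graph is connected and all vertices have even degree
  - Eulerian path exists iff graph is connected and has 0 or 2 odd-degree vertices

Graph has 6 odd-degree vertices (need 0 or 2).
Neither Eulerian path nor Eulerian circuit exists.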